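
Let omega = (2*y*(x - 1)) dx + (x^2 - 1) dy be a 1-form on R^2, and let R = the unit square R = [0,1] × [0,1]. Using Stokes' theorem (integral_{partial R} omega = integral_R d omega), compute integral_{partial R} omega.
integral_(partial R) omega = 2

Stokes: integral_partial_R omega = integral_R d omega with d omega = (∂Q/∂x - ∂P/∂y) dx ∧ dy.
  ∂Q/∂x = 2*x
  ∂P/∂y = 2*x - 2
  integrand = ∂Q/∂x - ∂P/∂y = 2.
Integrating over R: integral_0^1 integral_0^1 (2) dx dy = 2.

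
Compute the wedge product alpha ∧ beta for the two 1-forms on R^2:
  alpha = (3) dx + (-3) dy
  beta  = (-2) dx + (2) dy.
alpha ∧ beta = 0

Distribute the wedge, using dx_i ∧ dx_j = -dx_j ∧ dx_i and dx_i ∧ dx_i = 0. For each pair (i, j) with i < j, the coefficient of dx_i ∧ dx_j in alpha ∧ beta is (alpha_i * beta_j - alpha_j * beta_i). Collecting: alpha ∧ beta = 0.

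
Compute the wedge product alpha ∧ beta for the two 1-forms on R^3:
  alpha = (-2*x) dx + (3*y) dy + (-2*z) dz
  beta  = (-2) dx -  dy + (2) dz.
alpha ∧ beta = (2*x + 6*y) dx ∧ dy + (-4*x - 4*z) dx ∧ dz + (6*y - 2*z) dy ∧ dz

Distribute the wedge, using dx_i ∧ dx_j = -dx_j ∧ dx_i and dx_i ∧ dx_i = 0. For each pair (i, j) with i < j, the coefficient of dx_i ∧ dx_j in alpha ∧ beta is (alpha_i * beta_j - alpha_j * beta_i). Collecting: alpha ∧ beta = (2*x + 6*y) dx ∧ dy + (-4*x - 4*z) dx ∧ dz + (6*y - 2*z) dy ∧ dz.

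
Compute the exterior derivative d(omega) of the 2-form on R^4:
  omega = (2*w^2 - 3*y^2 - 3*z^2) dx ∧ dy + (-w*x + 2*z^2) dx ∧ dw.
d(omega) = (-6*z) dx ∧ dy ∧ dz + (4*w) dx ∧ dy ∧ dw + (-4*z) dx ∧ dz ∧ dw

For a 2-form omega = sum_{i<j} g_{ij} dx_i ∧ dx_j, the exterior derivative is
  d(omega) = sum_{i<j} d(g_{ij}) ∧ dx_i ∧ dx_j = sum_{i<j, k} (∂g_{ij}/∂x_k) dx_k ∧ dx_i ∧ dx_j.
Expand each term, using dx_k ∧ dx_i ∧ dx_j = sgn(permutation) dx_{(a)} ∧ dx_{(b)} ∧ dx_{(c)} with (a < b < c) sorted:
  d(2*w^2 - 3*y^2 - 3*z^2) includes (∂/∂z)(2*w^2 - 3*y^2 - 3*z^2) dz = (-6*z) dz, which multiplied by dx ∧ dy gives (-6*z) dx ∧ dy ∧ dz
  d(2*w^2 - 3*y^2 - 3*z^2) includes (∂/∂w)(2*w^2 - 3*y^2 - 3*z^2) dw = (4*w) dw, which multiplied by dx ∧ dy gives (4*w) dx ∧ dy ∧ dw
  d(-w*x + 2*z^2) includes (∂/∂z)(-w*x + 2*z^2) dz = (4*z) dz, which multiplied by dx ∧ dw gives (-4*z) dx ∧ dz ∧ dw
Collecting like 3-forms: d(omega) = (-6*z) dx ∧ dy ∧ dz + (4*w) dx ∧ dy ∧ dw + (-4*z) dx ∧ dz ∧ dw.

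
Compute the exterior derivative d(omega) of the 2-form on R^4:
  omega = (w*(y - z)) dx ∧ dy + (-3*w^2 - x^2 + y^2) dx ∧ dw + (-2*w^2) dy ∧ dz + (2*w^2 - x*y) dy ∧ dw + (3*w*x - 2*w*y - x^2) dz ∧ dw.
d(omega) = (-w) dx ∧ dy ∧ dz + (-2*y - z) dx ∧ dy ∧ dw + (-6*w) dy ∧ dz ∧ dw + (3*w - 2*x) dx ∧ dz ∧ dw

For a 2-form omega = sum_{i<j} g_{ij} dx_i ∧ dx_j, the exterior derivative is
  d(omega) = sum_{i<j} d(g_{ij}) ∧ dx_i ∧ dx_j = sum_{i<j, k} (∂g_{ij}/∂x_k) dx_k ∧ dx_i ∧ dx_j.
Expand each term, using dx_k ∧ dx_i ∧ dx_j = sgn(permutation) dx_{(a)} ∧ dx_{(b)} ∧ dx_{(c)} with (a < b < c) sorted:
  d(w*(y - z)) includes (∂/∂z)(w*(y - z)) dz = (-w) dz, which multiplied by dx ∧ dy gives (-w) dx ∧ dy ∧ dz
  d(w*(y - z)) includes (∂/∂w)(w*(y - z)) dw = (y - z) dw, which multiplied by dx ∧ dy gives (y - z) dx ∧ dy ∧ dw
  d(-3*w^2 - x^2 + y^2) includes (∂/∂y)(-3*w^2 - x^2 + y^2) dy = (2*y) dy, which multiplied by dx ∧ dw gives (-2*y) dx ∧ dy ∧ dw
  d(-2*w^2) includes (∂/∂w)(-2*w^2) dw = (-4*w) dw, which multiplied by dy ∧ dz gives (-4*w) dy ∧ dz ∧ dw
  d(2*w^2 - x*y) includes (∂/∂x)(2*w^2 - x*y) dx = (-y) dx, which multiplied by dy ∧ dw gives (-y) dx ∧ dy ∧ dw
  d(3*w*x - 2*w*y - x^2) includes (∂/∂x)(3*w*x - 2*w*y - x^2) dx = (3*w - 2*x) dx, which multiplied by dz ∧ dw gives (3*w - 2*x) dx ∧ dz ∧ dw
  d(3*w*x - 2*w*y - x^2) includes (∂/∂y)(3*w*x - 2*w*y - x^2) dy = (-2*w) dy, which multiplied by dz ∧ dw gives (-2*w) dy ∧ dz ∧ dw
Collecting like 3-forms: d(omega) = (-w) dx ∧ dy ∧ dz + (-2*y - z) dx ∧ dy ∧ dw + (-6*w) dy ∧ dz ∧ dw + (3*w - 2*x) dx ∧ dz ∧ dw.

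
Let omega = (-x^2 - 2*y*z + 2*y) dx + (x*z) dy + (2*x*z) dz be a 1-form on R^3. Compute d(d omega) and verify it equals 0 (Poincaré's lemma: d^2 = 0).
d(d omega) = 0

Step 1: d omega = sum_{i<j} (∂f_j/∂x_i - ∂f_i/∂x_j) dx_i ∧ dx_j:
  coeff of dx ∧ dy: 3*z - 2
  coeff of dx ∧ dz: 2*y + 2*z
  coeff of dy ∧ dz: -x
Step 2: Apply d again to each 2-form coefficient. The only possible 3-form in R^3 is dx ∧ dy ∧ dz, with coefficient
  ∂(coeff of dy∧dz)/∂x - ∂(coeff of dx∧dz)/∂y + ∂(coeff of dx∧dy)/∂z
  = ∂/∂x (-x) - ∂/∂y (2*y + 2*z) + ∂/∂z (3*z - 2).
Each of these terms simplifies to sums of mixed partials that cancel in pairs. The result is 0 (by equality of mixed partials for smooth functions — Schwarz / Clairaut).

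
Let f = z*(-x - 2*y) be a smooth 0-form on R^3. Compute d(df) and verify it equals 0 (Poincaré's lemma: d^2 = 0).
d(df) = 0

Step 1: df = sum_i (∂f/∂x_i) dx_i = (-z) dx + (-2*z) dy + (-x - 2*y) dz.
Step 2: Apply d again. Using the 1-form formula, the coefficient of dx ∧ dy in d(df) is ∂^2 f/∂x ∂y - ∂^2 f/∂y ∂x = (0) - (0) = 0 (equality of mixed partials for smooth f).
Similarly for dx ∧ dz and dy ∧ dz — all coefficients vanish. So d(df) = 0.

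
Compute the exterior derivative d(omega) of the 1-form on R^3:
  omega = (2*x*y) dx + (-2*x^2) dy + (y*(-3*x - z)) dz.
d(omega) = (-6*x) dx ∧ dy + (-3*y) dx ∧ dz + (-3*x - z) dy ∧ dz

For a 1-form omega = sum_i f_i dx_i, the exterior derivative is
  d(omega) = sum_{i < j} (∂f_j/∂x_i - ∂f_i/∂x_j) dx_i ∧ dx_j.
  coefficient of dx ∧ dy: ∂f_2/∂x - ∂f_1/∂y = ∂(-2*x^2)/∂x - ∂(2*x*y)/∂y = -6*x
  coefficient of dx ∧ dz: ∂f_3/∂x - ∂f_1/∂z = ∂(y*(-3*x - z))/∂x - ∂(2*x*y)/∂z = -3*y
  coefficient of dy ∧ dz: ∂f_3/∂y - ∂f_2/∂z = ∂(y*(-3*x - z))/∂y - ∂(-2*x^2)/∂z = -3*x - z
Assembling: d(omega) = (-6*x) dx ∧ dy + (-3*y) dx ∧ dz + (-3*x - z) dy ∧ dz.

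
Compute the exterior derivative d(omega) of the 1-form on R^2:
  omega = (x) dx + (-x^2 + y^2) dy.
d(omega) = (-2*x) dx ∧ dy

For a 1-form omega = sum_i f_i dx_i, the exterior derivative is
  d(omega) = sum_{i < j} (∂f_j/∂x_i - ∂f_i/∂x_j) dx_i ∧ dx_j.
  coefficient of dx ∧ dy: ∂f_2/∂x - ∂f_1/∂y = ∂(-x^2 + y^2)/∂x - ∂(x)/∂y = -2*x
Assembling: d(omega) = (-2*x) dx ∧ dy.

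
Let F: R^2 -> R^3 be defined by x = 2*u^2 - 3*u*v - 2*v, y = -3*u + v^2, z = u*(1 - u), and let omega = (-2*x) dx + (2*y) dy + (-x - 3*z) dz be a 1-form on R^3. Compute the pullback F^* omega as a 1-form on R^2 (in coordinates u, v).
F^* omega = (-18*u^3 + 30*u^2*v + 7*u^2 - 18*u*v^2 + 15*u*v + 15*u - 18*v^2 + 2*v) du + (12*u^3 - 18*u^2*v + 8*u^2 - 36*u*v + 4*v^3 - 8*v) dv

Using F^*(f dg) = (f ∘ F) d(g ∘ F), substitute each coordinate x_i by F_i(u, v) in f_i, and replace dx_i by d F_i = (∂F_i/∂u) du + (∂F_i/∂v) dv.
  For the x component: f_1(F) = -4*u^2 + 6*u*v + 4*v; d F_1 = (4*u - 3*v) du + (-3*u - 2) dv
  For the y component: f_2(F) = -6*u + 2*v^2; d F_2 = (-3) du + (2*v) dv
  For the z component: f_3(F) = u^2 + 3*u*v - 3*u + 2*v; d F_3 = (1 - 2*u) du + (0) dv
Combining and collecting du, dv coefficients:
  coeff of du: -18*u^3 + 30*u^2*v + 7*u^2 - 18*u*v^2 + 15*u*v + 15*u - 18*v^2 + 2*v
  coeff of dv: 12*u^3 - 18*u^2*v + 8*u^2 - 36*u*v + 4*v^3 - 8*v
F^* omega = (-18*u^3 + 30*u^2*v + 7*u^2 - 18*u*v^2 + 15*u*v + 15*u - 18*v^2 + 2*v) du + (12*u^3 - 18*u^2*v + 8*u^2 - 36*u*v + 4*v^3 - 8*v) dv.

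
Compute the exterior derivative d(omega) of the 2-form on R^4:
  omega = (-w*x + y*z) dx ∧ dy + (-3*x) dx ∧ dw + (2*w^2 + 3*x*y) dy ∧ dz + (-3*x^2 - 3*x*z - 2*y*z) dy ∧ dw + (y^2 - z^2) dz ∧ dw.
d(omega) = (4*y) dx ∧ dy ∧ dz + (-7*x - 3*z) dx ∧ dy ∧ dw + (4*w + 3*x + 4*y) dy ∧ dz ∧ dw

For a 2-form omega = sum_{i<j} g_{ij} dx_i ∧ dx_j, the exterior derivative is
  d(omega) = sum_{i<j} d(g_{ij}) ∧ dx_i ∧ dx_j = sum_{i<j, k} (∂g_{ij}/∂x_k) dx_k ∧ dx_i ∧ dx_j.
Expand each term, using dx_k ∧ dx_i ∧ dx_j = sgn(permutation) dx_{(a)} ∧ dx_{(b)} ∧ dx_{(c)} with (a < b < c) sorted:
  d(-w*x + y*z) includes (∂/∂z)(-w*x + y*z) dz = (y) dz, which multiplied by dx ∧ dy gives (y) dx ∧ dy ∧ dz
  d(-w*x + y*z) includes (∂/∂w)(-w*x + y*z) dw = (-x) dw, which multiplied by dx ∧ dy gives (-x) dx ∧ dy ∧ dw
  d(2*w^2 + 3*x*y) includes (∂/∂x)(2*w^2 + 3*x*y) dx = (3*y) dx, which multiplied by dy ∧ dz gives (3*y) dx ∧ dy ∧ dz
  d(2*w^2 + 3*x*y) includes (∂/∂w)(2*w^2 + 3*x*y) dw = (4*w) dw, which multiplied by dy ∧ dz gives (4*w) dy ∧ dz ∧ dw
  d(-3*x^2 - 3*x*z - 2*y*z) includes (∂/∂x)(-3*x^2 - 3*x*z - 2*y*z) dx = (-6*x - 3*z) dx, which multiplied by dy ∧ dw gives (-6*x - 3*z) dx ∧ dy ∧ dw
  d(-3*x^2 - 3*x*z - 2*y*z) includes (∂/∂z)(-3*x^2 - 3*x*z - 2*y*z) dz = (-3*x - 2*y) dz, which multiplied by dy ∧ dw gives (3*x + 2*y) dy ∧ dz ∧ dw
  d(y^2 - z^2) includes (∂/∂y)(y^2 - z^2) dy = (2*y) dy, which multiplied by dz ∧ dw gives (2*y) dy ∧ dz ∧ dw
Collecting like 3-forms: d(omega) = (4*y) dx ∧ dy ∧ dz + (-7*x - 3*z) dx ∧ dy ∧ dw + (4*w + 3*x + 4*y) dy ∧ dz ∧ dw.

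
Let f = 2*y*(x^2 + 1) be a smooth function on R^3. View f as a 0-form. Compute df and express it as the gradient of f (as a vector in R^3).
df = (4*x*y) dx + (2*x^2 + 2) dy + (0) dz; grad f = (4*x*y, 2*x^2 + 2, 0)

For a 0-form f, d f = (∂f/∂x) dx + (∂f/∂y) dy + (∂f/∂z) dz. The components of the vector representation are exactly the entries of grad f in Cartesian coordinates:
  ∂f/∂x = 4*x*y
  ∂f/∂y = 2*x^2 + 2
  ∂f/∂z = 0.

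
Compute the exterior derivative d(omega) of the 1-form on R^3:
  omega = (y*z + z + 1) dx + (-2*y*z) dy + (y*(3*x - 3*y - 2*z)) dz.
d(omega) = (-z) dx ∧ dy + (2*y - 1) dx ∧ dz + (3*x - 4*y - 2*z) dy ∧ dz

For a 1-form omega = sum_i f_i dx_i, the exterior derivative is
  d(omega) = sum_{i < j} (∂f_j/∂x_i - ∂f_i/∂x_j) dx_i ∧ dx_j.
  coefficient of dx ∧ dy: ∂f_2/∂x - ∂f_1/∂y = ∂(-2*y*z)/∂x - ∂(y*z + z + 1)/∂y = -z
  coefficient of dx ∧ dz: ∂f_3/∂x - ∂f_1/∂z = ∂(y*(3*x - 3*y - 2*z))/∂x - ∂(y*z + z + 1)/∂z = 2*y - 1
  coefficient of dy ∧ dz: ∂f_3/∂y - ∂f_2/∂z = ∂(y*(3*x - 3*y - 2*z))/∂y - ∂(-2*y*z)/∂z = 3*x - 4*y - 2*z
Assembling: d(omega) = (-z) dx ∧ dy + (2*y - 1) dx ∧ dz + (3*x - 4*y - 2*z) dy ∧ dz.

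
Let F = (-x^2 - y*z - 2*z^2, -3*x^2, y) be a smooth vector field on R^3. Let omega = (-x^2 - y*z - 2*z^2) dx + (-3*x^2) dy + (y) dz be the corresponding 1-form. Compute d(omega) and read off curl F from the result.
d(omega) = (1) dy ∧ dz + (-y - 4*z) dz ∧ dx + (-6*x + z) dx ∧ dy; curl F = (1, -y - 4*z, -6*x + z)

d omega = sum_{i<j} (∂f_j/∂x_i - ∂f_i/∂x_j) dx_i ∧ dx_j. Under the identification (dy ∧ dz, dz ∧ dx, dx ∧ dy) ↔ (e_x, e_y, e_z), the coefficients are exactly the components of curl F. Compute:
  ∂R/∂y - ∂Q/∂z = (1) - (0) = 1
  ∂P/∂z - ∂R/∂x = (-y - 4*z) - (0) = -y - 4*z
  ∂Q/∂x - ∂P/∂y = (-6*x) - (-z) = -6*x + z.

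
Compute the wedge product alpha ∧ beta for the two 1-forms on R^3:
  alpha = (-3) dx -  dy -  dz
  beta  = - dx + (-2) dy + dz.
alpha ∧ beta = (5) dx ∧ dy + (-4) dx ∧ dz + (-3) dy ∧ dz

Distribute the wedge, using dx_i ∧ dx_j = -dx_j ∧ dx_i and dx_i ∧ dx_i = 0. For each pair (i, j) with i < j, the coefficient of dx_i ∧ dx_j in alpha ∧ beta is (alpha_i * beta_j - alpha_j * beta_i). Collecting: alpha ∧ beta = (5) dx ∧ dy + (-4) dx ∧ dz + (-3) dy ∧ dz.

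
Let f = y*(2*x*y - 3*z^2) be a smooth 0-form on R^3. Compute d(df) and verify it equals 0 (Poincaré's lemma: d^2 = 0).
d(df) = 0

Step 1: df = sum_i (∂f/∂x_i) dx_i = (2*y^2) dx + (4*x*y - 3*z^2) dy + (-6*y*z) dz.
Step 2: Apply d again. Using the 1-form formula, the coefficient of dx ∧ dy in d(df) is ∂^2 f/∂x ∂y - ∂^2 f/∂y ∂x = (4*y) - (4*y) = 0 (equality of mixed partials for smooth f).
Similarly for dx ∧ dz and dy ∧ dz — all coefficients vanish. So d(df) = 0.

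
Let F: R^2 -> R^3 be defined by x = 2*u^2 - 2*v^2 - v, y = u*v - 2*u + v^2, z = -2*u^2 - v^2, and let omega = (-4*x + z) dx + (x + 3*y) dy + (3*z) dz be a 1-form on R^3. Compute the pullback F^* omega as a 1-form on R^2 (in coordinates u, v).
F^* omega = (-16*u^3 + 2*u^2*v - 4*u^2 + 43*u*v^2 + 4*u*v + 12*u + v^3 - 3*v^2 + 2*v) du + (2*u^3 + 59*u^2*v + 4*u^2 + 7*u*v^2 - 13*u*v - 20*v^3 - 25*v^2 - 4*v) dv

Using F^*(f dg) = (f ∘ F) d(g ∘ F), substitute each coordinate x_i by F_i(u, v) in f_i, and replace dx_i by d F_i = (∂F_i/∂u) du + (∂F_i/∂v) dv.
  For the x component: f_1(F) = -10*u^2 + 7*v^2 + 4*v; d F_1 = (4*u) du + (-4*v - 1) dv
  For the y component: f_2(F) = 2*u^2 + 3*u*v - 6*u + v^2 - v; d F_2 = (v - 2) du + (u + 2*v) dv
  For the z component: f_3(F) = -6*u^2 - 3*v^2; d F_3 = (-4*u) du + (-2*v) dv
Combining and collecting du, dv coefficients:
  coeff of du: -16*u^3 + 2*u^2*v - 4*u^2 + 43*u*v^2 + 4*u*v + 12*u + v^3 - 3*v^2 + 2*v
  coeff of dv: 2*u^3 + 59*u^2*v + 4*u^2 + 7*u*v^2 - 13*u*v - 20*v^3 - 25*v^2 - 4*v
F^* omega = (-16*u^3 + 2*u^2*v - 4*u^2 + 43*u*v^2 + 4*u*v + 12*u + v^3 - 3*v^2 + 2*v) du + (2*u^3 + 59*u^2*v + 4*u^2 + 7*u*v^2 - 13*u*v - 20*v^3 - 25*v^2 - 4*v) dv.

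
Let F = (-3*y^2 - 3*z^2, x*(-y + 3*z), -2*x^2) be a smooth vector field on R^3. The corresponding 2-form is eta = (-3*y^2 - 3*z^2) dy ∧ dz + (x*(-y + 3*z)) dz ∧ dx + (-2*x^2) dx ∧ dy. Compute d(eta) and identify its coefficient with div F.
d(eta) = (-x) dx ∧ dy ∧ dz; div F = -x

For a 2-form in R^3 of the form above, applying d gives a 3-form with coefficient ∂P/∂x + ∂Q/∂y + ∂R/∂z:
  ∂P/∂x = 0
  ∂Q/∂y = -x
  ∂R/∂z = 0
Sum = -x, which is exactly div F.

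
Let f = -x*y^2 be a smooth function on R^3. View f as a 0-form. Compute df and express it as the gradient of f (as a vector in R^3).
df = (-y^2) dx + (-2*x*y) dy + (0) dz; grad f = (-y^2, -2*x*y, 0)

For a 0-form f, d f = (∂f/∂x) dx + (∂f/∂y) dy + (∂f/∂z) dz. The components of the vector representation are exactly the entries of grad f in Cartesian coordinates:
  ∂f/∂x = -y^2
  ∂f/∂y = -2*x*y
  ∂f/∂z = 0.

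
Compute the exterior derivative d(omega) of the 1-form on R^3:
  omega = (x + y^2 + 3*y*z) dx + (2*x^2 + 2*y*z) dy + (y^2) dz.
d(omega) = (4*x - 2*y - 3*z) dx ∧ dy + (-3*y) dx ∧ dz

For a 1-form omega = sum_i f_i dx_i, the exterior derivative is
  d(omega) = sum_{i < j} (∂f_j/∂x_i - ∂f_i/∂x_j) dx_i ∧ dx_j.
  coefficient of dx ∧ dy: ∂f_2/∂x - ∂f_1/∂y = ∂(2*x^2 + 2*y*z)/∂x - ∂(x + y^2 + 3*y*z)/∂y = 4*x - 2*y - 3*z
  coefficient of dx ∧ dz: ∂f_3/∂x - ∂f_1/∂z = ∂(y^2)/∂x - ∂(x + y^2 + 3*y*z)/∂z = -3*y
Assembling: d(omega) = (4*x - 2*y - 3*z) dx ∧ dy + (-3*y) dx ∧ dz.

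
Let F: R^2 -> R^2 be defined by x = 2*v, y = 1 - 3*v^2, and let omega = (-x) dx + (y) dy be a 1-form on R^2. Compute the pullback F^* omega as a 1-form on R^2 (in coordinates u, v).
F^* omega = (18*v^3 - 10*v) dv

Using F^*(f dg) = (f ∘ F) d(g ∘ F), substitute each coordinate x_i by F_i(u, v) in f_i, and replace dx_i by d F_i = (∂F_i/∂u) du + (∂F_i/∂v) dv.
  For the x component: f_1(F) = -2*v; d F_1 = (0) du + (2) dv
  For the y component: f_2(F) = 1 - 3*v^2; d F_2 = (0) du + (-6*v) dv
Combining and collecting du, dv coefficients:
  coeff of du: 0
  coeff of dv: 18*v^3 - 10*v
F^* omega = (18*v^3 - 10*v) dv.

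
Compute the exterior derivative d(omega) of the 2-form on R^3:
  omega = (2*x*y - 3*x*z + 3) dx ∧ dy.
d(omega) = (-3*x) dx ∧ dy ∧ dz

For a 2-form omega = sum_{i<j} g_{ij} dx_i ∧ dx_j, the exterior derivative is
  d(omega) = sum_{i<j} d(g_{ij}) ∧ dx_i ∧ dx_j = sum_{i<j, k} (∂g_{ij}/∂x_k) dx_k ∧ dx_i ∧ dx_j.
Expand each term, using dx_k ∧ dx_i ∧ dx_j = sgn(permutation) dx_{(a)} ∧ dx_{(b)} ∧ dx_{(c)} with (a < b < c) sorted:
  d(2*x*y - 3*x*z + 3) includes (∂/∂z)(2*x*y - 3*x*z + 3) dz = (-3*x) dz, which multiplied by dx ∧ dy gives (-3*x) dx ∧ dy ∧ dz
Collecting like 3-forms: d(omega) = (-3*x) dx ∧ dy ∧ dz.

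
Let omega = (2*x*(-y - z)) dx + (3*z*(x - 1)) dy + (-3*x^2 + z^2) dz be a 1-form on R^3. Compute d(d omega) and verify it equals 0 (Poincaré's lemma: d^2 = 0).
d(d omega) = 0

Step 1: d omega = sum_{i<j} (∂f_j/∂x_i - ∂f_i/∂x_j) dx_i ∧ dx_j:
  coeff of dx ∧ dy: 2*x + 3*z
  coeff of dx ∧ dz: -4*x
  coeff of dy ∧ dz: 3 - 3*x
Step 2: Apply d again to each 2-form coefficient. The only possible 3-form in R^3 is dx ∧ dy ∧ dz, with coefficient
  ∂(coeff of dy∧dz)/∂x - ∂(coeff of dx∧dz)/∂y + ∂(coeff of dx∧dy)/∂z
  = ∂/∂x (3 - 3*x) - ∂/∂y (-4*x) + ∂/∂z (2*x + 3*z).
Each of these terms simplifies to sums of mixed partials that cancel in pairs. The result is 0 (by equality of mixed partials for smooth functions — Schwarz / Clairaut).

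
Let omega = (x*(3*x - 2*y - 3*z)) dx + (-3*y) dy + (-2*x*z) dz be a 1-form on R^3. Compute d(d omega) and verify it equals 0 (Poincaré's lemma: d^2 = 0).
d(d omega) = 0

Step 1: d omega = sum_{i<j} (∂f_j/∂x_i - ∂f_i/∂x_j) dx_i ∧ dx_j:
  coeff of dx ∧ dy: 2*x
  coeff of dx ∧ dz: 3*x - 2*z
  coeff of dy ∧ dz: 0
Step 2: Apply d again to each 2-form coefficient. The only possible 3-form in R^3 is dx ∧ dy ∧ dz, with coefficient
  ∂(coeff of dy∧dz)/∂x - ∂(coeff of dx∧dz)/∂y + ∂(coeff of dx∧dy)/∂z
  = ∂/∂x (0) - ∂/∂y (3*x - 2*z) + ∂/∂z (2*x).
Each of these terms simplifies to sums of mixed partials that cancel in pairs. The result is 0 (by equality of mixed partials for smooth functions — Schwarz / Clairaut).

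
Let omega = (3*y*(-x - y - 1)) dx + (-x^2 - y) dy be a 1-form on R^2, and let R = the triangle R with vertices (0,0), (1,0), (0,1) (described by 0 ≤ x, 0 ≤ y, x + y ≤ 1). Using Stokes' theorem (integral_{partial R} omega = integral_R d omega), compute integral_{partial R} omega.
integral_(partial R) omega = 8/3

Stokes: integral_partial_R omega = integral_R d omega with d omega = (∂Q/∂x - ∂P/∂y) dx ∧ dy.
  ∂Q/∂x = -2*x
  ∂P/∂y = -3*x - 6*y - 3
  integrand = ∂Q/∂x - ∂P/∂y = x + 6*y + 3.
Integrating over R: integral_0^1 integral_0^{1-x} (x + 6*y + 3) dy dx = 8/3.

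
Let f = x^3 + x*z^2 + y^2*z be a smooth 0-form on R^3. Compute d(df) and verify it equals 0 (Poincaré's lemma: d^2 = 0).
d(df) = 0

Step 1: df = sum_i (∂f/∂x_i) dx_i = (3*x^2 + z^2) dx + (2*y*z) dy + (2*x*z + y^2) dz.
Step 2: Apply d again. Using the 1-form formula, the coefficient of dx ∧ dy in d(df) is ∂^2 f/∂x ∂y - ∂^2 f/∂y ∂x = (0) - (0) = 0 (equality of mixed partials for smooth f).
Similarly for dx ∧ dz and dy ∧ dz — all coefficients vanish. So d(df) = 0.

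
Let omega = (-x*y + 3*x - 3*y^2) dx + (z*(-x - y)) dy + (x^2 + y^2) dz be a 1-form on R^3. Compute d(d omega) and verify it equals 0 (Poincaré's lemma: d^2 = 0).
d(d omega) = 0

Step 1: d omega = sum_{i<j} (∂f_j/∂x_i - ∂f_i/∂x_j) dx_i ∧ dx_j:
  coeff of dx ∧ dy: x + 6*y - z
  coeff of dx ∧ dz: 2*x
  coeff of dy ∧ dz: x + 3*y
Step 2: Apply d again to each 2-form coefficient. The only possible 3-form in R^3 is dx ∧ dy ∧ dz, with coefficient
  ∂(coeff of dy∧dz)/∂x - ∂(coeff of dx∧dz)/∂y + ∂(coeff of dx∧dy)/∂z
  = ∂/∂x (x + 3*y) - ∂/∂y (2*x) + ∂/∂z (x + 6*y - z).
Each of these terms simplifies to sums of mixed partials that cancel in pairs. The result is 0 (by equality of mixed partials for smooth functions — Schwarz / Clairaut).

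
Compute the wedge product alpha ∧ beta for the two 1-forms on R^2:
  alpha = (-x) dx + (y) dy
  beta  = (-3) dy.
alpha ∧ beta = (3*x) dx ∧ dy

Distribute the wedge, using dx_i ∧ dx_j = -dx_j ∧ dx_i and dx_i ∧ dx_i = 0. For each pair (i, j) with i < j, the coefficient of dx_i ∧ dx_j in alpha ∧ beta is (alpha_i * beta_j - alpha_j * beta_i). Collecting: alpha ∧ beta = (3*x) dx ∧ dy.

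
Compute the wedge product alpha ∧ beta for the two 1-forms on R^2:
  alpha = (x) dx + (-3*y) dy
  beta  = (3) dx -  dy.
alpha ∧ beta = (-x + 9*y) dx ∧ dy

Distribute the wedge, using dx_i ∧ dx_j = -dx_j ∧ dx_i and dx_i ∧ dx_i = 0. For each pair (i, j) with i < j, the coefficient of dx_i ∧ dx_j in alpha ∧ beta is (alpha_i * beta_j - alpha_j * beta_i). Collecting: alpha ∧ beta = (-x + 9*y) dx ∧ dy.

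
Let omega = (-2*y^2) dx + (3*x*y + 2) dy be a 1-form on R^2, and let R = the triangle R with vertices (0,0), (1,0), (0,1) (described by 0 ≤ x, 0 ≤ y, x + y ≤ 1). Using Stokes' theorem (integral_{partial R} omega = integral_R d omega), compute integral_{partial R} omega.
integral_(partial R) omega = 7/6

Stokes: integral_partial_R omega = integral_R d omega with d omega = (∂Q/∂x - ∂P/∂y) dx ∧ dy.
  ∂Q/∂x = 3*y
  ∂P/∂y = -4*y
  integrand = ∂Q/∂x - ∂P/∂y = 7*y.
Integrating over R: integral_0^1 integral_0^{1-x} (7*y) dy dx = 7/6.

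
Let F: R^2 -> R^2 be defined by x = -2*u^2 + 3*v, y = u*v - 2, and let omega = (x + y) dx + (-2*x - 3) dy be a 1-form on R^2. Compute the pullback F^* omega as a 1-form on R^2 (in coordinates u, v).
F^* omega = (8*u^3 - 12*u*v + 8*u - 6*v^2 - 3*v) du + (4*u^3 - 6*u^2 - 3*u*v - 3*u + 9*v - 6) dv

Using F^*(f dg) = (f ∘ F) d(g ∘ F), substitute each coordinate x_i by F_i(u, v) in f_i, and replace dx_i by d F_i = (∂F_i/∂u) du + (∂F_i/∂v) dv.
  For the x component: f_1(F) = -2*u^2 + u*v + 3*v - 2; d F_1 = (-4*u) du + (3) dv
  For the y component: f_2(F) = 4*u^2 - 6*v - 3; d F_2 = (v) du + (u) dv
Combining and collecting du, dv coefficients:
  coeff of du: 8*u^3 - 12*u*v + 8*u - 6*v^2 - 3*v
  coeff of dv: 4*u^3 - 6*u^2 - 3*u*v - 3*u + 9*v - 6
F^* omega = (8*u^3 - 12*u*v + 8*u - 6*v^2 - 3*v) du + (4*u^3 - 6*u^2 - 3*u*v - 3*u + 9*v - 6) dv.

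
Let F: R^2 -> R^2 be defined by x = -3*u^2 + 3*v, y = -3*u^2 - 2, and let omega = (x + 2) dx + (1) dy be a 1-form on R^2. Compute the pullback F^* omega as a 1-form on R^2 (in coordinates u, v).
F^* omega = (18*u*(u^2 - v - 1)) du + (-9*u^2 + 9*v + 6) dv

Using F^*(f dg) = (f ∘ F) d(g ∘ F), substitute each coordinate x_i by F_i(u, v) in f_i, and replace dx_i by d F_i = (∂F_i/∂u) du + (∂F_i/∂v) dv.
  For the x component: f_1(F) = -3*u^2 + 3*v + 2; d F_1 = (-6*u) du + (3) dv
  For the y component: f_2(F) = 1; d F_2 = (-6*u) du + (0) dv
Combining and collecting du, dv coefficients:
  coeff of du: 18*u*(u^2 - v - 1)
  coeff of dv: -9*u^2 + 9*v + 6
F^* omega = (18*u*(u^2 - v - 1)) du + (-9*u^2 + 9*v + 6) dv.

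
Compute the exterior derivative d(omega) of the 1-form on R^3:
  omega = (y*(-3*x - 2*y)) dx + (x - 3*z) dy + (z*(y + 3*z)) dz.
d(omega) = (3*x + 4*y + 1) dx ∧ dy + (z + 3) dy ∧ dz

For a 1-form omega = sum_i f_i dx_i, the exterior derivative is
  d(omega) = sum_{i < j} (∂f_j/∂x_i - ∂f_i/∂x_j) dx_i ∧ dx_j.
  coefficient of dx ∧ dy: ∂f_2/∂x - ∂f_1/∂y = ∂(x - 3*z)/∂x - ∂(y*(-3*x - 2*y))/∂y = 3*x + 4*y + 1
  coefficient of dy ∧ dz: ∂f_3/∂y - ∂f_2/∂z = ∂(z*(y + 3*z))/∂y - ∂(x - 3*z)/∂z = z + 3
Assembling: d(omega) = (3*x + 4*y + 1) dx ∧ dy + (z + 3) dy ∧ dz.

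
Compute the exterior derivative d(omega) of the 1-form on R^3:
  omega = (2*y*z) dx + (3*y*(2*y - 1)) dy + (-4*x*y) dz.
d(omega) = (-2*z) dx ∧ dy + (-6*y) dx ∧ dz + (-4*x) dy ∧ dz

For a 1-form omega = sum_i f_i dx_i, the exterior derivative is
  d(omega) = sum_{i < j} (∂f_j/∂x_i - ∂f_i/∂x_j) dx_i ∧ dx_j.
  coefficient of dx ∧ dy: ∂f_2/∂x - ∂f_1/∂y = ∂(3*y*(2*y - 1))/∂x - ∂(2*y*z)/∂y = -2*z
  coefficient of dx ∧ dz: ∂f_3/∂x - ∂f_1/∂z = ∂(-4*x*y)/∂x - ∂(2*y*z)/∂z = -6*y
  coefficient of dy ∧ dz: ∂f_3/∂y - ∂f_2/∂z = ∂(-4*x*y)/∂y - ∂(3*y*(2*y - 1))/∂z = -4*x
Assembling: d(omega) = (-2*z) dx ∧ dy + (-6*y) dx ∧ dz + (-4*x) dy ∧ dz.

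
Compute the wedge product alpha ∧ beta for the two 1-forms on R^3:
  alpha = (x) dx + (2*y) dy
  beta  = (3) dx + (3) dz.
alpha ∧ beta = (3*x) dx ∧ dz + (-6*y) dx ∧ dy + (6*y) dy ∧ dz

Distribute the wedge, using dx_i ∧ dx_j = -dx_j ∧ dx_i and dx_i ∧ dx_i = 0. For each pair (i, j) with i < j, the coefficient of dx_i ∧ dx_j in alpha ∧ beta is (alpha_i * beta_j - alpha_j * beta_i). Collecting: alpha ∧ beta = (3*x) dx ∧ dz + (-6*y) dx ∧ dy + (6*y) dy ∧ dz.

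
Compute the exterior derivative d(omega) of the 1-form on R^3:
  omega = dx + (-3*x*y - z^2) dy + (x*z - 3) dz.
d(omega) = (-3*y) dx ∧ dy + (z) dx ∧ dz + (2*z) dy ∧ dz

For a 1-form omega = sum_i f_i dx_i, the exterior derivative is
  d(omega) = sum_{i < j} (∂f_j/∂x_i - ∂f_i/∂x_j) dx_i ∧ dx_j.
  coefficient of dx ∧ dy: ∂f_2/∂x - ∂f_1/∂y = ∂(-3*x*y - z^2)/∂x - ∂(1)/∂y = -3*y
  coefficient of dx ∧ dz: ∂f_3/∂x - ∂f_1/∂z = ∂(x*z - 3)/∂x - ∂(1)/∂z = z
  coefficient of dy ∧ dz: ∂f_3/∂y - ∂f_2/∂z = ∂(x*z - 3)/∂y - ∂(-3*x*y - z^2)/∂z = 2*z
Assembling: d(omega) = (-3*y) dx ∧ dy + (z) dx ∧ dz + (2*z) dy ∧ dz.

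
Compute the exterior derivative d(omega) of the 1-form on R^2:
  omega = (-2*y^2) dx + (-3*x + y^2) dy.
d(omega) = (4*y - 3) dx ∧ dy

For a 1-form omega = sum_i f_i dx_i, the exterior derivative is
  d(omega) = sum_{i < j} (∂f_j/∂x_i - ∂f_i/∂x_j) dx_i ∧ dx_j.
  coefficient of dx ∧ dy: ∂f_2/∂x - ∂f_1/∂y = ∂(-3*x + y^2)/∂x - ∂(-2*y^2)/∂y = 4*y - 3
Assembling: d(omega) = (4*y - 3) dx ∧ dy.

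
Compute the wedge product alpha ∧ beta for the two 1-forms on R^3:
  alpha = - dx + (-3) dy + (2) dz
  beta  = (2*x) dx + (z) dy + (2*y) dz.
alpha ∧ beta = (6*x - z) dx ∧ dy + (-4*x - 2*y) dx ∧ dz + (-6*y - 2*z) dy ∧ dz

Distribute the wedge, using dx_i ∧ dx_j = -dx_j ∧ dx_i and dx_i ∧ dx_i = 0. For each pair (i, j) with i < j, the coefficient of dx_i ∧ dx_j in alpha ∧ beta is (alpha_i * beta_j - alpha_j * beta_i). Collecting: alpha ∧ beta = (6*x - z) dx ∧ dy + (-4*x - 2*y) dx ∧ dz + (-6*y - 2*z) dy ∧ dz.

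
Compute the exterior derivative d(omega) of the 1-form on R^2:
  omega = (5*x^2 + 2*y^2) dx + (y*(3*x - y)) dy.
d(omega) = (-y) dx ∧ dy

For a 1-form omega = sum_i f_i dx_i, the exterior derivative is
  d(omega) = sum_{i < j} (∂f_j/∂x_i - ∂f_i/∂x_j) dx_i ∧ dx_j.
  coefficient of dx ∧ dy: ∂f_2/∂x - ∂f_1/∂y = ∂(y*(3*x - y))/∂x - ∂(5*x^2 + 2*y^2)/∂y = -y
Assembling: d(omega) = (-y) dx ∧ dy.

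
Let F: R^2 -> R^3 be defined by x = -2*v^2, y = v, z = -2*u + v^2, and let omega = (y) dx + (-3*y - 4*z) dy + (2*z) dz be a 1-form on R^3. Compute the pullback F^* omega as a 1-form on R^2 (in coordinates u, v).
F^* omega = (8*u - 4*v^2) du + (-8*u*v + 8*u + 4*v^3 - 8*v^2 - 3*v) dv

Using F^*(f dg) = (f ∘ F) d(g ∘ F), substitute each coordinate x_i by F_i(u, v) in f_i, and replace dx_i by d F_i = (∂F_i/∂u) du + (∂F_i/∂v) dv.
  For the x component: f_1(F) = v; d F_1 = (0) du + (-4*v) dv
  For the y component: f_2(F) = 8*u - 4*v^2 - 3*v; d F_2 = (0) du + (1) dv
  For the z component: f_3(F) = -4*u + 2*v^2; d F_3 = (-2) du + (2*v) dv
Combining and collecting du, dv coefficients:
  coeff of du: 8*u - 4*v^2
  coeff of dv: -8*u*v + 8*u + 4*v^3 - 8*v^2 - 3*v
F^* omega = (8*u - 4*v^2) du + (-8*u*v + 8*u + 4*v^3 - 8*v^2 - 3*v) dv.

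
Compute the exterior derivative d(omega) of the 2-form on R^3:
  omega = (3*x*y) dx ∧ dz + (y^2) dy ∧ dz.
d(omega) = (-3*x) dx ∧ dy ∧ dz

For a 2-form omega = sum_{i<j} g_{ij} dx_i ∧ dx_j, the exterior derivative is
  d(omega) = sum_{i<j} d(g_{ij}) ∧ dx_i ∧ dx_j = sum_{i<j, k} (∂g_{ij}/∂x_k) dx_k ∧ dx_i ∧ dx_j.
Expand each term, using dx_k ∧ dx_i ∧ dx_j = sgn(permutation) dx_{(a)} ∧ dx_{(b)} ∧ dx_{(c)} with (a < b < c) sorted:
  d(3*x*y) includes (∂/∂y)(3*x*y) dy = (3*x) dy, which multiplied by dx ∧ dz gives (-3*x) dx ∧ dy ∧ dz
Collecting like 3-forms: d(omega) = (-3*x) dx ∧ dy ∧ dz.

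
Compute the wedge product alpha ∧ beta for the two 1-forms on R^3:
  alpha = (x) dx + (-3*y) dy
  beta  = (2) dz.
alpha ∧ beta = (2*x) dx ∧ dz + (-6*y) dy ∧ dz

Distribute the wedge, using dx_i ∧ dx_j = -dx_j ∧ dx_i and dx_i ∧ dx_i = 0. For each pair (i, j) with i < j, the coefficient of dx_i ∧ dx_j in alpha ∧ beta is (alpha_i * beta_j - alpha_j * beta_i). Collecting: alpha ∧ beta = (2*x) dx ∧ dz + (-6*y) dy ∧ dz.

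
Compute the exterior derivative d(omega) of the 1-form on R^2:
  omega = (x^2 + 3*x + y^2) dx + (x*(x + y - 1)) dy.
d(omega) = (2*x - y - 1) dx ∧ dy

For a 1-form omega = sum_i f_i dx_i, the exterior derivative is
  d(omega) = sum_{i < j} (∂f_j/∂x_i - ∂f_i/∂x_j) dx_i ∧ dx_j.
  coefficient of dx ∧ dy: ∂f_2/∂x - ∂f_1/∂y = ∂(x*(x + y - 1))/∂x - ∂(x^2 + 3*x + y^2)/∂y = 2*x - y - 1
Assembling: d(omega) = (2*x - y - 1) dx ∧ dy.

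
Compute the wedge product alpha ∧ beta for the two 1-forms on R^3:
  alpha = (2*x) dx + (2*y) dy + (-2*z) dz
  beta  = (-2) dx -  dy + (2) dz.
alpha ∧ beta = (-2*x + 4*y) dx ∧ dy + (4*x - 4*z) dx ∧ dz + (4*y - 2*z) dy ∧ dz

Distribute the wedge, using dx_i ∧ dx_j = -dx_j ∧ dx_i and dx_i ∧ dx_i = 0. For each pair (i, j) with i < j, the coefficient of dx_i ∧ dx_j in alpha ∧ beta is (alpha_i * beta_j - alpha_j * beta_i). Collecting: alpha ∧ beta = (-2*x + 4*y) dx ∧ dy + (4*x - 4*z) dx ∧ dz + (4*y - 2*z) dy ∧ dz.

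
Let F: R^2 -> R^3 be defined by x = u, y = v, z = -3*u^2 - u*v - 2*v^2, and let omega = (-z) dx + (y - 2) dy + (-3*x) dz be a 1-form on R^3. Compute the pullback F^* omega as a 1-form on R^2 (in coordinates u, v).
F^* omega = (21*u^2 + 4*u*v + 2*v^2) du + (3*u^2 + 12*u*v + v - 2) dv

Using F^*(f dg) = (f ∘ F) d(g ∘ F), substitute each coordinate x_i by F_i(u, v) in f_i, and replace dx_i by d F_i = (∂F_i/∂u) du + (∂F_i/∂v) dv.
  For the x component: f_1(F) = 3*u^2 + u*v + 2*v^2; d F_1 = (1) du + (0) dv
  For the y component: f_2(F) = v - 2; d F_2 = (0) du + (1) dv
  For the z component: f_3(F) = -3*u; d F_3 = (-6*u - v) du + (-u - 4*v) dv
Combining and collecting du, dv coefficients:
  coeff of du: 21*u^2 + 4*u*v + 2*v^2
  coeff of dv: 3*u^2 + 12*u*v + v - 2
F^* omega = (21*u^2 + 4*u*v + 2*v^2) du + (3*u^2 + 12*u*v + v - 2) dv.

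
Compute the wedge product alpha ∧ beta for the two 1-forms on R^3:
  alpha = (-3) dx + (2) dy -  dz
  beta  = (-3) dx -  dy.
alpha ∧ beta = (9) dx ∧ dy + (-3) dx ∧ dz + (-1) dy ∧ dz

Distribute the wedge, using dx_i ∧ dx_j = -dx_j ∧ dx_i and dx_i ∧ dx_i = 0. For each pair (i, j) with i < j, the coefficient of dx_i ∧ dx_j in alpha ∧ beta is (alpha_i * beta_j - alpha_j * beta_i). Collecting: alpha ∧ beta = (9) dx ∧ dy + (-3) dx ∧ dz + (-1) dy ∧ dz.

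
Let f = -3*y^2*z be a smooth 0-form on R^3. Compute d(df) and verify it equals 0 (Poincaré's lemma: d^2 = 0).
d(df) = 0

Step 1: df = sum_i (∂f/∂x_i) dx_i = (0) dx + (-6*y*z) dy + (-3*y^2) dz.
Step 2: Apply d again. Using the 1-form formula, the coefficient of dx ∧ dy in d(df) is ∂^2 f/∂x ∂y - ∂^2 f/∂y ∂x = (0) - (0) = 0 (equality of mixed partials for smooth f).
Similarly for dx ∧ dz and dy ∧ dz — all coefficients vanish. So d(df) = 0.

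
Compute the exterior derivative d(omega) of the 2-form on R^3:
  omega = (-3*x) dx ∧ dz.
d(omega) = 0

For a 2-form omega = sum_{i<j} g_{ij} dx_i ∧ dx_j, the exterior derivative is
  d(omega) = sum_{i<j} d(g_{ij}) ∧ dx_i ∧ dx_j = sum_{i<j, k} (∂g_{ij}/∂x_k) dx_k ∧ dx_i ∧ dx_j.
Expand each term, using dx_k ∧ dx_i ∧ dx_j = sgn(permutation) dx_{(a)} ∧ dx_{(b)} ∧ dx_{(c)} with (a < b < c) sorted:

Collecting like 3-forms: d(omega) = 0.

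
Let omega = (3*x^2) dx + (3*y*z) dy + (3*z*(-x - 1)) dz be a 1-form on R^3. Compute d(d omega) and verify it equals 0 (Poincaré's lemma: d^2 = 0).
d(d omega) = 0

Step 1: d omega = sum_{i<j} (∂f_j/∂x_i - ∂f_i/∂x_j) dx_i ∧ dx_j:
  coeff of dx ∧ dy: 0
  coeff of dx ∧ dz: -3*z
  coeff of dy ∧ dz: -3*y
Step 2: Apply d again to each 2-form coefficient. The only possible 3-form in R^3 is dx ∧ dy ∧ dz, with coefficient
  ∂(coeff of dy∧dz)/∂x - ∂(coeff of dx∧dz)/∂y + ∂(coeff of dx∧dy)/∂z
  = ∂/∂x (-3*y) - ∂/∂y (-3*z) + ∂/∂z (0).
Each of these terms simplifies to sums of mixed partials that cancel in pairs. The result is 0 (by equality of mixed partials for smooth functions — Schwarz / Clairaut).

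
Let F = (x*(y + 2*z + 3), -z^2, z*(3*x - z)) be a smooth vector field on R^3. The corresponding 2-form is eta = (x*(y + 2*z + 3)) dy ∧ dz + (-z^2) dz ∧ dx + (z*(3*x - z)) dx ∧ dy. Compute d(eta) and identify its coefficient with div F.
d(eta) = (3*x + y + 3) dx ∧ dy ∧ dz; div F = 3*x + y + 3

For a 2-form in R^3 of the form above, applying d gives a 3-form with coefficient ∂P/∂x + ∂Q/∂y + ∂R/∂z:
  ∂P/∂x = y + 2*z + 3
  ∂Q/∂y = 0
  ∂R/∂z = 3*x - 2*z
Sum = 3*x + y + 3, which is exactly div F.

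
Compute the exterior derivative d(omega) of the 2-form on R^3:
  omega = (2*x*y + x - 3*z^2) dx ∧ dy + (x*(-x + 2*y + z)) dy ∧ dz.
d(omega) = (-2*x + 2*y - 5*z) dx ∧ dy ∧ dz

For a 2-form omega = sum_{i<j} g_{ij} dx_i ∧ dx_j, the exterior derivative is
  d(omega) = sum_{i<j} d(g_{ij}) ∧ dx_i ∧ dx_j = sum_{i<j, k} (∂g_{ij}/∂x_k) dx_k ∧ dx_i ∧ dx_j.
Expand each term, using dx_k ∧ dx_i ∧ dx_j = sgn(permutation) dx_{(a)} ∧ dx_{(b)} ∧ dx_{(c)} with (a < b < c) sorted:
  d(2*x*y + x - 3*z^2) includes (∂/∂z)(2*x*y + x - 3*z^2) dz = (-6*z) dz, which multiplied by dx ∧ dy gives (-6*z) dx ∧ dy ∧ dz
  d(x*(-x + 2*y + z)) includes (∂/∂x)(x*(-x + 2*y + z)) dx = (-2*x + 2*y + z) dx, which multiplied by dy ∧ dz gives (-2*x + 2*y + z) dx ∧ dy ∧ dz
Collecting like 3-forms: d(omega) = (-2*x + 2*y - 5*z) dx ∧ dy ∧ dz.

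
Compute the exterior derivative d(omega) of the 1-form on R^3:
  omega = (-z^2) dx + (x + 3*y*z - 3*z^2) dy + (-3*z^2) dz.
d(omega) = (1) dx ∧ dy + (2*z) dx ∧ dz + (-3*y + 6*z) dy ∧ dz

For a 1-form omega = sum_i f_i dx_i, the exterior derivative is
  d(omega) = sum_{i < j} (∂f_j/∂x_i - ∂f_i/∂x_j) dx_i ∧ dx_j.
  coefficient of dx ∧ dy: ∂f_2/∂x - ∂f_1/∂y = ∂(x + 3*y*z - 3*z^2)/∂x - ∂(-z^2)/∂y = 1
  coefficient of dx ∧ dz: ∂f_3/∂x - ∂f_1/∂z = ∂(-3*z^2)/∂x - ∂(-z^2)/∂z = 2*z
  coefficient of dy ∧ dz: ∂f_3/∂y - ∂f_2/∂z = ∂(-3*z^2)/∂y - ∂(x + 3*y*z - 3*z^2)/∂z = -3*y + 6*z
Assembling: d(omega) = (1) dx ∧ dy + (2*z) dx ∧ dz + (-3*y + 6*z) dy ∧ dz.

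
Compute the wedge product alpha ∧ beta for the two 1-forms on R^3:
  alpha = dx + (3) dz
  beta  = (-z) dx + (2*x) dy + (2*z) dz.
alpha ∧ beta = (2*x) dx ∧ dy + (5*z) dx ∧ dz + (-6*x) dy ∧ dz

Distribute the wedge, using dx_i ∧ dx_j = -dx_j ∧ dx_i and dx_i ∧ dx_i = 0. For each pair (i, j) with i < j, the coefficient of dx_i ∧ dx_j in alpha ∧ beta is (alpha_i * beta_j - alpha_j * beta_i). Collecting: alpha ∧ beta = (2*x) dx ∧ dy + (5*z) dx ∧ dz + (-6*x) dy ∧ dz.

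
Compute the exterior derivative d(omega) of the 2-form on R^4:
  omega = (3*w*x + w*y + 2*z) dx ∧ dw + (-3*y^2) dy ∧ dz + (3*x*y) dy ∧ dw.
d(omega) = (-w + 3*y) dx ∧ dy ∧ dw + (-2) dx ∧ dz ∧ dw

For a 2-form omega = sum_{i<j} g_{ij} dx_i ∧ dx_j, the exterior derivative is
  d(omega) = sum_{i<j} d(g_{ij}) ∧ dx_i ∧ dx_j = sum_{i<j, k} (∂g_{ij}/∂x_k) dx_k ∧ dx_i ∧ dx_j.
Expand each term, using dx_k ∧ dx_i ∧ dx_j = sgn(permutation) dx_{(a)} ∧ dx_{(b)} ∧ dx_{(c)} with (a < b < c) sorted:
  d(3*w*x + w*y + 2*z) includes (∂/∂y)(3*w*x + w*y + 2*z) dy = (w) dy, which multiplied by dx ∧ dw gives (-w) dx ∧ dy ∧ dw
  d(3*w*x + w*y + 2*z) includes (∂/∂z)(3*w*x + w*y + 2*z) dz = (2) dz, which multiplied by dx ∧ dw gives (-2) dx ∧ dz ∧ dw
  d(3*x*y) includes (∂/∂x)(3*x*y) dx = (3*y) dx, which multiplied by dy ∧ dw gives (3*y) dx ∧ dy ∧ dw
Collecting like 3-forms: d(omega) = (-w + 3*y) dx ∧ dy ∧ dw + (-2) dx ∧ dz ∧ dw.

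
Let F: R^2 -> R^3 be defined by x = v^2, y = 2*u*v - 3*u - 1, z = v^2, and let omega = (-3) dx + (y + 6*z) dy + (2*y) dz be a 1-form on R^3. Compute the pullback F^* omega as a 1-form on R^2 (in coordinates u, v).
F^* omega = (4*u*v^2 - 12*u*v + 9*u + 12*v^3 - 18*v^2 - 2*v + 3) du + (4*u^2*v - 6*u^2 + 20*u*v^2 - 12*u*v - 2*u - 10*v) dv

Using F^*(f dg) = (f ∘ F) d(g ∘ F), substitute each coordinate x_i by F_i(u, v) in f_i, and replace dx_i by d F_i = (∂F_i/∂u) du + (∂F_i/∂v) dv.
  For the x component: f_1(F) = -3; d F_1 = (0) du + (2*v) dv
  For the y component: f_2(F) = 2*u*v - 3*u + 6*v^2 - 1; d F_2 = (2*v - 3) du + (2*u) dv
  For the z component: f_3(F) = 4*u*v - 6*u - 2; d F_3 = (0) du + (2*v) dv
Combining and collecting du, dv coefficients:
  coeff of du: 4*u*v^2 - 12*u*v + 9*u + 12*v^3 - 18*v^2 - 2*v + 3
  coeff of dv: 4*u^2*v - 6*u^2 + 20*u*v^2 - 12*u*v - 2*u - 10*v
F^* omega = (4*u*v^2 - 12*u*v + 9*u + 12*v^3 - 18*v^2 - 2*v + 3) du + (4*u^2*v - 6*u^2 + 20*u*v^2 - 12*u*v - 2*u - 10*v) dv.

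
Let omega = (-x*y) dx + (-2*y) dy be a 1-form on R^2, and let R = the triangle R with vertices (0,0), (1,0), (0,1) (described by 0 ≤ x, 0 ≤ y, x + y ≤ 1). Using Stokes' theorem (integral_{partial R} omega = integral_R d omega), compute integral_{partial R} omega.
integral_(partial R) omega = 1/6

Stokes: integral_partial_R omega = integral_R d omega with d omega = (∂Q/∂x - ∂P/∂y) dx ∧ dy.
  ∂Q/∂x = 0
  ∂P/∂y = -x
  integrand = ∂Q/∂x - ∂P/∂y = x.
Integrating over R: integral_0^1 integral_0^{1-x} (x) dy dx = 1/6.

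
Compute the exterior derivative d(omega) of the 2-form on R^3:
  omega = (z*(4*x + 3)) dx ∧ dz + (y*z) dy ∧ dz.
d(omega) = 0

For a 2-form omega = sum_{i<j} g_{ij} dx_i ∧ dx_j, the exterior derivative is
  d(omega) = sum_{i<j} d(g_{ij}) ∧ dx_i ∧ dx_j = sum_{i<j, k} (∂g_{ij}/∂x_k) dx_k ∧ dx_i ∧ dx_j.
Expand each term, using dx_k ∧ dx_i ∧ dx_j = sgn(permutation) dx_{(a)} ∧ dx_{(b)} ∧ dx_{(c)} with (a < b < c) sorted:

Collecting like 3-forms: d(omega) = 0.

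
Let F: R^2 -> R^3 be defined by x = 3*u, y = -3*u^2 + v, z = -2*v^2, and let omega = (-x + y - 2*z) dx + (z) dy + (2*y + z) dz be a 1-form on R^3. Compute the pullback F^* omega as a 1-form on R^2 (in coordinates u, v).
F^* omega = (-9*u^2 + 12*u*v^2 - 9*u + 12*v^2 + 3*v) du + (2*v*(12*u^2 + 4*v^2 - 5*v)) dv

Using F^*(f dg) = (f ∘ F) d(g ∘ F), substitute each coordinate x_i by F_i(u, v) in f_i, and replace dx_i by d F_i = (∂F_i/∂u) du + (∂F_i/∂v) dv.
  For the x component: f_1(F) = -3*u^2 - 3*u + 4*v^2 + v; d F_1 = (3) du + (0) dv
  For the y component: f_2(F) = -2*v^2; d F_2 = (-6*u) du + (1) dv
  For the z component: f_3(F) = -6*u^2 - 2*v^2 + 2*v; d F_3 = (0) du + (-4*v) dv
Combining and collecting du, dv coefficients:
  coeff of du: -9*u^2 + 12*u*v^2 - 9*u + 12*v^2 + 3*v
  coeff of dv: 2*v*(12*u^2 + 4*v^2 - 5*v)
F^* omega = (-9*u^2 + 12*u*v^2 - 9*u + 12*v^2 + 3*v) du + (2*v*(12*u^2 + 4*v^2 - 5*v)) dv.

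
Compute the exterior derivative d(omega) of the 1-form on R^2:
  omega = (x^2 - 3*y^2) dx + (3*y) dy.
d(omega) = (6*y) dx ∧ dy

For a 1-form omega = sum_i f_i dx_i, the exterior derivative is
  d(omega) = sum_{i < j} (∂f_j/∂x_i - ∂f_i/∂x_j) dx_i ∧ dx_j.
  coefficient of dx ∧ dy: ∂f_2/∂x - ∂f_1/∂y = ∂(3*y)/∂x - ∂(x^2 - 3*y^2)/∂y = 6*y
Assembling: d(omega) = (6*y) dx ∧ dy.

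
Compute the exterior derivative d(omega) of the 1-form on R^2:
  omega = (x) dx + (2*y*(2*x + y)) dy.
d(omega) = (4*y) dx ∧ dy

For a 1-form omega = sum_i f_i dx_i, the exterior derivative is
  d(omega) = sum_{i < j} (∂f_j/∂x_i - ∂f_i/∂x_j) dx_i ∧ dx_j.
  coefficient of dx ∧ dy: ∂f_2/∂x - ∂f_1/∂y = ∂(2*y*(2*x + y))/∂x - ∂(x)/∂y = 4*y
Assembling: d(omega) = (4*y) dx ∧ dy.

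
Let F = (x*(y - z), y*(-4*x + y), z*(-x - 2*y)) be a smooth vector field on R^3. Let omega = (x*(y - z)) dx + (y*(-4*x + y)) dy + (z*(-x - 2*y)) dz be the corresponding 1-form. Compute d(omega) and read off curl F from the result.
d(omega) = (-2*z) dy ∧ dz + (-x + z) dz ∧ dx + (-x - 4*y) dx ∧ dy; curl F = (-2*z, -x + z, -x - 4*y)

d omega = sum_{i<j} (∂f_j/∂x_i - ∂f_i/∂x_j) dx_i ∧ dx_j. Under the identification (dy ∧ dz, dz ∧ dx, dx ∧ dy) ↔ (e_x, e_y, e_z), the coefficients are exactly the components of curl F. Compute:
  ∂R/∂y - ∂Q/∂z = (-2*z) - (0) = -2*z
  ∂P/∂z - ∂R/∂x = (-x) - (-z) = -x + z
  ∂Q/∂x - ∂P/∂y = (-4*y) - (x) = -x - 4*y.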